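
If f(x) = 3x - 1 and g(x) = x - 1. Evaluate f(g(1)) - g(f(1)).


f(g(1)) = -1
g(f(1)) = 1
Difference = -2

-2


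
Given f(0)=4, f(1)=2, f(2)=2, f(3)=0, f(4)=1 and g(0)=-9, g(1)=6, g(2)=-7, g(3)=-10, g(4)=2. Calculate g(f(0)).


f(0) = 4
g(4) = 2

2


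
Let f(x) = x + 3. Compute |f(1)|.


f(1) = 4
|4| = 4

4


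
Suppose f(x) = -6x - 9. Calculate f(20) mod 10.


f(20) = -129
-129 mod 10 = 1

1


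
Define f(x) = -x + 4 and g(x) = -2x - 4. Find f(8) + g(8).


f(8) = -4
g(8) = -20
Sum = -24

-24


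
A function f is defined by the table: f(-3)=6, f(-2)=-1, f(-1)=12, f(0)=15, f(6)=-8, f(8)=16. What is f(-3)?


6


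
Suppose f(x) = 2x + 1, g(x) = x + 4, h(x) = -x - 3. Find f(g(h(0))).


h(0) = -3
g(-3) = 1
f(1) = 3

3


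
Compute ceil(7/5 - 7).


7/5 = 1.4
1.4 - 7 = -5.6
ceil(-5.6) = -5

-5


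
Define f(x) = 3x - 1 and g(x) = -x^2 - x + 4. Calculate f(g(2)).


g(2) = -2
f(-2) = -7

-7


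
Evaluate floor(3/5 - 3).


-3


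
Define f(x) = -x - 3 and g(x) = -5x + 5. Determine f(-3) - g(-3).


f(-3) = 0
g(-3) = 20
Difference = -20

-20


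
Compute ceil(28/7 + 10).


28/7 = 4
4 + 10 = 14
ceil(14) = 14

14


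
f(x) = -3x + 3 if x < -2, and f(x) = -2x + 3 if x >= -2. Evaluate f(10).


10 satisfies x >= -2
f(10) = -17

-17


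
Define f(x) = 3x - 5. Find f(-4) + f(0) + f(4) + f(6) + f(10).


f(-4) = -17
f(0) = -5
f(4) = 7
f(6) = 13
f(10) = 25
Sum = 23

23


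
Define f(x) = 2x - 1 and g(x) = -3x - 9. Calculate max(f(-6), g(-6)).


f(-6) = -13
g(-6) = 9
max = 9

9


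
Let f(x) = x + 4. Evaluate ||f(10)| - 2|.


f(10) = 14
|14| = 14
|14 - 2| = 12

12


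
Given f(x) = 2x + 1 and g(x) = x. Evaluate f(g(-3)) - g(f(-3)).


0


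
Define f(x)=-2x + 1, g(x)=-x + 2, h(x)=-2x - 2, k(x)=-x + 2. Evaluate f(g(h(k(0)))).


k(0) = 2
h(2) = -6
g(-6) = 8
f(8) = -15

-15


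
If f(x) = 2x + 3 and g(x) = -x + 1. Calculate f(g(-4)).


g(-4) = 5
f(5) = 13

13


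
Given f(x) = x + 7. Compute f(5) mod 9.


f(5) = 12
12 mod 9 = 3

3


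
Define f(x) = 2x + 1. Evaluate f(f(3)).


f(3) = 7
f(7) = 15

15


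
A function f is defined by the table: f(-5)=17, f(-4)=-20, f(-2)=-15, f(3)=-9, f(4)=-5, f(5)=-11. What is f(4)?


Reading from the table at x = 4

-5


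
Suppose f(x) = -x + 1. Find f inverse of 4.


Solve -x + 1 = 4
x = (4 - 1) / (-1) = -3

-3


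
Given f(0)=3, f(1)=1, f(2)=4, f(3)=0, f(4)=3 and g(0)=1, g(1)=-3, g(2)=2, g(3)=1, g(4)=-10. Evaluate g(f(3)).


f(3) = 0
g(0) = 1

1


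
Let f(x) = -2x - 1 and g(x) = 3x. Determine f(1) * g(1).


-9


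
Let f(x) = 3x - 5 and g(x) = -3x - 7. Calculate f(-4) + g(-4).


f(-4) = -17
g(-4) = 5
Sum = -12

-12


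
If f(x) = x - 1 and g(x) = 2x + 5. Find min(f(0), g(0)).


f(0) = -1
g(0) = 5
min = -1

-1


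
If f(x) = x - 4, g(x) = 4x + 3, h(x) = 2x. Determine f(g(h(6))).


h(6) = 12
g(12) = 51
f(51) = 47

47


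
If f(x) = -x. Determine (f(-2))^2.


f(-2) = 2
(2)^2 = 4

4


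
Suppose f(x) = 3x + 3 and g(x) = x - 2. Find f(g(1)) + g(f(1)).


f(g(1)) = 0
g(f(1)) = 4
Sum = 4

4


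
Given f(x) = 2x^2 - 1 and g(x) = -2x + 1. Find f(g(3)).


g(3) = -5
f(-5) = 2*(-5)^2 - 1 = 49

49


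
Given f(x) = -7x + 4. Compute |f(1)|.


f(1) = -3
|-3| = 3

3


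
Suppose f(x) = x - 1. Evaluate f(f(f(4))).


f(4) = 3
f(3) = 2
f(2) = 1

1


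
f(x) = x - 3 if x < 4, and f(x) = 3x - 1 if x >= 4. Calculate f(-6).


-6 satisfies x < 4
f(-6) = -9

-9


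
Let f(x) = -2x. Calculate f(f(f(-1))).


f(-1) = 2
f(2) = -4
f(-4) = 8

8


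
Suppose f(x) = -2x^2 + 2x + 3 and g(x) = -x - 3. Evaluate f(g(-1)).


g(-1) = -2
f(-2) = (-2)*(-2)^2 + 2*(-2) + 3 = -9

-9


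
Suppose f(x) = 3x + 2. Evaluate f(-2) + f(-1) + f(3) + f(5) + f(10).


f(-2) = -4
f(-1) = -1
f(3) = 11
f(5) = 17
f(10) = 32
Sum = 55

55


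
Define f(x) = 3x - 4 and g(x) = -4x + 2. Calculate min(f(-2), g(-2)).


f(-2) = -10
g(-2) = 10
min = -10

-10


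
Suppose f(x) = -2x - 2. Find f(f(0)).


f(0) = -2
f(-2) = 2

2


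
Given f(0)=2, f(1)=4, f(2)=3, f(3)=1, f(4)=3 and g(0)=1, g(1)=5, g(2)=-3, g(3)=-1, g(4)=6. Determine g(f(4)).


f(4) = 3
g(3) = -1

-1


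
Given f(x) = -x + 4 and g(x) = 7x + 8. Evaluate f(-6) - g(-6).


f(-6) = 10
g(-6) = -34
Difference = 44

44


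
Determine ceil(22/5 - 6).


-1


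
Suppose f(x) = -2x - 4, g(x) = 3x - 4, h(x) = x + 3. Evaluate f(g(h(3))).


h(3) = 6
g(6) = 14
f(14) = -32

-32


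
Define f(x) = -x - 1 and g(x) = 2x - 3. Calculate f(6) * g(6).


f(6) = -7
g(6) = 9
Product = -63

-63


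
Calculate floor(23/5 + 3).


23/5 = 4.6
4.6 + 3 = 7.6
floor(7.6) = 7

7


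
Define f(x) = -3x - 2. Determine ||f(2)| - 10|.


f(2) = -8
|-8| = 8
|8 - 10| = 2

2


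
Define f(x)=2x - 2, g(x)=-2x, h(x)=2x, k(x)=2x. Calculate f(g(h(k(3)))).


k(3) = 6
h(6) = 12
g(12) = -24
f(-24) = -50

-50


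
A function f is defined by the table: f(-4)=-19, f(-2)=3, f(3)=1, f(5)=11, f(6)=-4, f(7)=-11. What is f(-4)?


Reading from the table at x = -4

-19


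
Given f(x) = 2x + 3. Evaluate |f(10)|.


f(10) = 23
|23| = 23

23


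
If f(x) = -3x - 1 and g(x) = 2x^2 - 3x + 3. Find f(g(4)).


g(4) = 23
f(23) = -70

-70


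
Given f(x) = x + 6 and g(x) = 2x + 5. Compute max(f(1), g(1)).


f(1) = 7
g(1) = 7
max = 7

7


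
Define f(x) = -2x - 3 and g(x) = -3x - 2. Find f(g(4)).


g(4) = -14
f(-14) = 25

25


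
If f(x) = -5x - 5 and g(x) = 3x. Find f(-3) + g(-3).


f(-3) = 10
g(-3) = -9
Sum = 1

1


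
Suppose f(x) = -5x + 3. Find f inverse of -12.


3


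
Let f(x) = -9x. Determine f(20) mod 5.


f(20) = -180
-180 mod 5 = 0

0


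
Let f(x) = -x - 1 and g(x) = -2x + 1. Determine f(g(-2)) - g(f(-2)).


f(g(-2)) = -6
g(f(-2)) = -1
Difference = -5

-5


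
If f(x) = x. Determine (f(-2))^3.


f(-2) = -2
(-2)^3 = -8

-8


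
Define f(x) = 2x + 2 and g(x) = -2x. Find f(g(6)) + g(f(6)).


f(g(6)) = -22
g(f(6)) = -28
Sum = -50

-50


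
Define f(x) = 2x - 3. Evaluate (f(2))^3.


1


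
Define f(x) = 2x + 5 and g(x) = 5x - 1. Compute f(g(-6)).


g(-6) = -31
f(-31) = -57

-57


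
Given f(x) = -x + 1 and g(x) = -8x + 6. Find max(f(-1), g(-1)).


f(-1) = 2
g(-1) = 14
max = 14

14


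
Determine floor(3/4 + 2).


3/4 = 0.75
0.75 + 2 = 2.75
floor(2.75) = 2

2


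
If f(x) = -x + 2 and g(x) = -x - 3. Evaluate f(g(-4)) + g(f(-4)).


-8


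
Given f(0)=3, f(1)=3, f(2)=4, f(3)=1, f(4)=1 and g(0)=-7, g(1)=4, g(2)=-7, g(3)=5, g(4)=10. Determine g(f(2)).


f(2) = 4
g(4) = 10

10


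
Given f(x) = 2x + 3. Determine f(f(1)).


13


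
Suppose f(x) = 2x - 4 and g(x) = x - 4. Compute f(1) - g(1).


f(1) = -2
g(1) = -3
Difference = 1

1


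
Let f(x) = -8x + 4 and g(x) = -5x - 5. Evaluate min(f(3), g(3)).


-20


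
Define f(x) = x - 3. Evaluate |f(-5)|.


f(-5) = -8
|-8| = 8

8


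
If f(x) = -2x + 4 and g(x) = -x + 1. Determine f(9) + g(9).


f(9) = -14
g(9) = -8
Sum = -22

-22


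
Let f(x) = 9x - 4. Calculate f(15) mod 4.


f(15) = 131
131 mod 4 = 3

3


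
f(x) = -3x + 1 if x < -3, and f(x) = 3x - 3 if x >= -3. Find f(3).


3 satisfies x >= -3
f(3) = 6

6


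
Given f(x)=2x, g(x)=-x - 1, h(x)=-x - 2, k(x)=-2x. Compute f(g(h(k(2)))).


-6


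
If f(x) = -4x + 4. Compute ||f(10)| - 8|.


28


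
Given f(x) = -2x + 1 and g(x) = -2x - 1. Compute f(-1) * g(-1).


3


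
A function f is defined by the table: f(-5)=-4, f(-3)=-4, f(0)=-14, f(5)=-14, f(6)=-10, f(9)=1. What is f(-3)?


Reading from the table at x = -3

-4


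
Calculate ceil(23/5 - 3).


2


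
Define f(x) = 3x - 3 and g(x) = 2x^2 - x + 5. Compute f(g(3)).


57


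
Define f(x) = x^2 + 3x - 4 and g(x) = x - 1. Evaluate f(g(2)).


g(2) = 1
f(1) = 1*(1)^2 + 3*(1) - 4 = 0

0


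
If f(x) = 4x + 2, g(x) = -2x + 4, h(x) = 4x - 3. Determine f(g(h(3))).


h(3) = 9
g(9) = -14
f(-14) = -54

-54


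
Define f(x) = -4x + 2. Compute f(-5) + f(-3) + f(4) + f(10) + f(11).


f(-5) = 22
f(-3) = 14
f(4) = -14
f(10) = -38
f(11) = -42
Sum = -58

-58


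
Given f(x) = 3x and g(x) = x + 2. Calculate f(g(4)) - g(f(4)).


f(g(4)) = 18
g(f(4)) = 14
Difference = 4

4


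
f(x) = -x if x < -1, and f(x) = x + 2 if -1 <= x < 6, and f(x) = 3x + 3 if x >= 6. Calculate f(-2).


-2 satisfies x < -1
f(-2) = 2

2


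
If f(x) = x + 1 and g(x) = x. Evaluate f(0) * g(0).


f(0) = 1
g(0) = 0
Product = 0

0


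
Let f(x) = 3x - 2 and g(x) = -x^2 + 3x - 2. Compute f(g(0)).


g(0) = -2
f(-2) = -8

-8


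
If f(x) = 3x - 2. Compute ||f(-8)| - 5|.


f(-8) = -26
|-26| = 26
|26 - 5| = 21

21


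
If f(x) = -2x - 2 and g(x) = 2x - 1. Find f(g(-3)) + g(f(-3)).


f(g(-3)) = 12
g(f(-3)) = 7
Sum = 19

19


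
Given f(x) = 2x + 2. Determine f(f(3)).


f(3) = 8
f(8) = 18

18


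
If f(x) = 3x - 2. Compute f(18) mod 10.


f(18) = 52
52 mod 10 = 2

2


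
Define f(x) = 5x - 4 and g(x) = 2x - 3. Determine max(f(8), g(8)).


f(8) = 36
g(8) = 13
max = 36

36


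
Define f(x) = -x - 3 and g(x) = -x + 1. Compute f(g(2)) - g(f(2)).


f(g(2)) = -2
g(f(2)) = 6
Difference = -8

-8


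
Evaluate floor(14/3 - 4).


14/3 = 4.6667
4.6667 - 4 = 0.6667
floor(0.6667) = 0

0


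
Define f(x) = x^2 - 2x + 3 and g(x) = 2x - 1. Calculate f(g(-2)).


g(-2) = -5
f(-5) = 1*(-5)^2 - 2*(-5) + 3 = 38

38


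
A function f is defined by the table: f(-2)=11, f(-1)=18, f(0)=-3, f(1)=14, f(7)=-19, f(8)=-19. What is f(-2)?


11


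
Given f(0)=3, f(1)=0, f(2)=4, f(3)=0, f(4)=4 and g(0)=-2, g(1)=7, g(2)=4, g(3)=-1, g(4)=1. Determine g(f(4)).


f(4) = 4
g(4) = 1

1


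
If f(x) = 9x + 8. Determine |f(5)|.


f(5) = 53
|53| = 53

53


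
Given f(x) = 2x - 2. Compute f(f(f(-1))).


-22


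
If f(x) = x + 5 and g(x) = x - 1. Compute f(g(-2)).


g(-2) = -3
f(-3) = 2

2


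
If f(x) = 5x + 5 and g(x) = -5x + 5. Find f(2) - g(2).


f(2) = 15
g(2) = -5
Difference = 20

20


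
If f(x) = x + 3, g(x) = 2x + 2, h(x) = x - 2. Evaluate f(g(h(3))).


7


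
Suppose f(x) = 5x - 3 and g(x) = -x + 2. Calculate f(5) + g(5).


f(5) = 22
g(5) = -3
Sum = 19

19


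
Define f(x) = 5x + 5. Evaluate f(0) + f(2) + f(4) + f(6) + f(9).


f(0) = 5
f(2) = 15
f(4) = 25
f(6) = 35
f(9) = 50
Sum = 130

130


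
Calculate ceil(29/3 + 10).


20


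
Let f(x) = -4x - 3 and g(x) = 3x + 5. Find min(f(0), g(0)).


f(0) = -3
g(0) = 5
min = -3

-3


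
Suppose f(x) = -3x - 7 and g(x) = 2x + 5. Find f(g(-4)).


g(-4) = -3
f(-3) = 2

2


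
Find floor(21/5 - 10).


-6


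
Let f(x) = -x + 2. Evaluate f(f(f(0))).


f(0) = 2
f(2) = 0
f(0) = 2

2


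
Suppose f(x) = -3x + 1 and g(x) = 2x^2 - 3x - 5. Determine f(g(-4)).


g(-4) = 39
f(39) = -116

-116


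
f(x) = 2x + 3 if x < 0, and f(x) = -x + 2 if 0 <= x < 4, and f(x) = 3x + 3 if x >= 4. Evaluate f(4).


4 satisfies x >= 4
f(4) = 15

15


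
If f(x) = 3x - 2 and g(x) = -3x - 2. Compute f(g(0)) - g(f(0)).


f(g(0)) = -8
g(f(0)) = 4
Difference = -12

-12


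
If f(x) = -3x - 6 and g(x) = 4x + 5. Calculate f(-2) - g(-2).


f(-2) = 0
g(-2) = -3
Difference = 3

3


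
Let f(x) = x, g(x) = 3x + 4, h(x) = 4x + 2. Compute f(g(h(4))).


h(4) = 18
g(18) = 58
f(58) = 58

58


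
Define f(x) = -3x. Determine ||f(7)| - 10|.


f(7) = -21
|-21| = 21
|21 - 10| = 11

11


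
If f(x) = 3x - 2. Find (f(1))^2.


f(1) = 1
(1)^2 = 1

1


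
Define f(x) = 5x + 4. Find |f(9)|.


f(9) = 49
|49| = 49

49


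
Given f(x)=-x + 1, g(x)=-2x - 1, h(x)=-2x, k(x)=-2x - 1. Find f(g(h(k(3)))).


k(3) = -7
h(-7) = 14
g(14) = -29
f(-29) = 30

30


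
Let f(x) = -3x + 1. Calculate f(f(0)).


-2


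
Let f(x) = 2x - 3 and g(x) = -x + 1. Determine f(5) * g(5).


f(5) = 7
g(5) = -4
Product = -28

-28


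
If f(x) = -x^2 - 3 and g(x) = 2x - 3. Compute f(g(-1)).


g(-1) = -5
f(-5) = (-1)*(-5)^2 - 3 = -28

-28


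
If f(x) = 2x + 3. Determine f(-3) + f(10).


f(-3) = -3
f(10) = 23
Sum = 20

20


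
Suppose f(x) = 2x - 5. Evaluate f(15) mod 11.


f(15) = 25
25 mod 11 = 3

3


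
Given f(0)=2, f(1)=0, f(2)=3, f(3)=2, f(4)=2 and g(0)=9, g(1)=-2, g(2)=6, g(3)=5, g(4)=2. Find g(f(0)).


f(0) = 2
g(2) = 6

6


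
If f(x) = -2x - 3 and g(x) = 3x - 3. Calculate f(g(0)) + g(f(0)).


f(g(0)) = 3
g(f(0)) = -12
Sum = -9

-9


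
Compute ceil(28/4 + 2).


28/4 = 7
7 + 2 = 9
ceil(9) = 9

9


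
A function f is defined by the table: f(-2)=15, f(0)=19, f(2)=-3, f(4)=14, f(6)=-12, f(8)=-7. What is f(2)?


Reading from the table at x = 2

-3


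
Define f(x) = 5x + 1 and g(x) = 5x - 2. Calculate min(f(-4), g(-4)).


f(-4) = -19
g(-4) = -22
min = -22

-22


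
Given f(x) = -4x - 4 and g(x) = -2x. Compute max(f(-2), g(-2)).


f(-2) = 4
g(-2) = 4
max = 4

4


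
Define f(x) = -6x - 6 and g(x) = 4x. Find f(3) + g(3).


f(3) = -24
g(3) = 12
Sum = -12

-12


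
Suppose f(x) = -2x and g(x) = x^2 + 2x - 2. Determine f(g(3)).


-26


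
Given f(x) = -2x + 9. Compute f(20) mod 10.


9


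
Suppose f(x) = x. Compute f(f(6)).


f(6) = 6
f(6) = 6

6


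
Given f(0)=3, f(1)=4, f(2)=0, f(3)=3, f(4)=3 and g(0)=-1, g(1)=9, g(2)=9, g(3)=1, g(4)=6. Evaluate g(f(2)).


f(2) = 0
g(0) = -1

-1


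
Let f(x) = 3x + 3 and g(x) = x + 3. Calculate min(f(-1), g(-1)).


f(-1) = 0
g(-1) = 2
min = 0

0


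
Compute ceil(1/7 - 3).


1/7 = 0.1429
0.1429 - 3 = -2.8571
ceil(-2.8571) = -2

-2


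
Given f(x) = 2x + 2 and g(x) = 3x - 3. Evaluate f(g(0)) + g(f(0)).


f(g(0)) = -4
g(f(0)) = 3
Sum = -1

-1


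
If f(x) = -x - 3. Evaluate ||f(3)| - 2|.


f(3) = -6
|-6| = 6
|6 - 2| = 4

4


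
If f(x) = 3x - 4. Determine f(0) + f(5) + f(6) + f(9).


f(0) = -4
f(5) = 11
f(6) = 14
f(9) = 23
Sum = 44

44


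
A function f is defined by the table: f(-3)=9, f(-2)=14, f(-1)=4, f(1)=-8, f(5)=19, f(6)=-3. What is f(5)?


Reading from the table at x = 5

19


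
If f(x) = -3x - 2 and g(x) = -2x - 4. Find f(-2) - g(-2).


f(-2) = 4
g(-2) = 0
Difference = 4

4


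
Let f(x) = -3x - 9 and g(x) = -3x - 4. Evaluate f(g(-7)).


g(-7) = 17
f(17) = -60

-60


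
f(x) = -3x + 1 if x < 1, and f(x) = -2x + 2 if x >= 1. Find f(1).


1 satisfies x >= 1
f(1) = 0

0


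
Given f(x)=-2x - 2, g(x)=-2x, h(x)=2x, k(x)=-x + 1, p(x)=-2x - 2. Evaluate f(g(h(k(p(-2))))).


-10


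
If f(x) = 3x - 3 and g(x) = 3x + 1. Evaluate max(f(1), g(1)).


f(1) = 0
g(1) = 4
max = 4

4


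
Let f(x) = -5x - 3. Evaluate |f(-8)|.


f(-8) = 37
|37| = 37

37


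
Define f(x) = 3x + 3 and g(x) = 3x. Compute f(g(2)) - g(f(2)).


f(g(2)) = 21
g(f(2)) = 27
Difference = -6

-6


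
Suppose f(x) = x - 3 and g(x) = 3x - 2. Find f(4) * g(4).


10


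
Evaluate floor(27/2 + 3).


27/2 = 13.5
13.5 + 3 = 16.5
floor(16.5) = 16

16


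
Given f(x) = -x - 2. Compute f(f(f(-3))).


1


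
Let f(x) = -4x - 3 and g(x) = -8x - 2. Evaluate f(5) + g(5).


-65


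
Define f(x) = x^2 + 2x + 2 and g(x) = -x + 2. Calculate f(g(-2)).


g(-2) = 4
f(4) = 1*(4)^2 + 2*(4) + 2 = 26

26


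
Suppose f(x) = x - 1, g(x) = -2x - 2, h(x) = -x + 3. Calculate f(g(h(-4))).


h(-4) = 7
g(7) = -16
f(-16) = -17

-17


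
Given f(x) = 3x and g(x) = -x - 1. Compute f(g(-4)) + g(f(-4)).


f(g(-4)) = 9
g(f(-4)) = 11
Sum = 20

20


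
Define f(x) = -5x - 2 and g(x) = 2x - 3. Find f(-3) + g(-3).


f(-3) = 13
g(-3) = -9
Sum = 4

4


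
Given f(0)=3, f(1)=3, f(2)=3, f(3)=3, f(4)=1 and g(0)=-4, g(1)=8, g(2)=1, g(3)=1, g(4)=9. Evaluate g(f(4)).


8


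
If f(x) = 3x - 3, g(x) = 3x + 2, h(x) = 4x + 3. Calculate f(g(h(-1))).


h(-1) = -1
g(-1) = -1
f(-1) = -6

-6


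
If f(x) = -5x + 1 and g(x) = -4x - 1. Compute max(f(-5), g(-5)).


26


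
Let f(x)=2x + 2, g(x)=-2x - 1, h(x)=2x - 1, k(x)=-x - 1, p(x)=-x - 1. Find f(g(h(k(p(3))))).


p(3) = -4
k(-4) = 3
h(3) = 5
g(5) = -11
f(-11) = -20

-20


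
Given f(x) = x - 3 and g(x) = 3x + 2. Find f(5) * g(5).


f(5) = 2
g(5) = 17
Product = 34

34


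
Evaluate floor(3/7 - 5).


3/7 = 0.4286
0.4286 - 5 = -4.5714
floor(-4.5714) = -5

-5


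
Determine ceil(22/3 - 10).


22/3 = 7.3333
7.3333 - 10 = -2.6667
ceil(-2.6667) = -2

-2


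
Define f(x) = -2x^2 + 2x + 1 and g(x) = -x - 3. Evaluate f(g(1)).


-39


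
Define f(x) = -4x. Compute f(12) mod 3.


f(12) = -48
-48 mod 3 = 0

0


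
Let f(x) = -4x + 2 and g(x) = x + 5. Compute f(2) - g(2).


f(2) = -6
g(2) = 7
Difference = -13

-13


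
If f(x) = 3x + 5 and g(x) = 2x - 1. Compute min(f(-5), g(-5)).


f(-5) = -10
g(-5) = -11
min = -11

-11


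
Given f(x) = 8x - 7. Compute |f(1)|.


f(1) = 1
|1| = 1

1


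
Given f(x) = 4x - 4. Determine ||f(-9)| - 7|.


f(-9) = -40
|-40| = 40
|40 - 7| = 33

33


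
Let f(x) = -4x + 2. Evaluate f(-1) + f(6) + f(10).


f(-1) = 6
f(6) = -22
f(10) = -38
Sum = -54

-54


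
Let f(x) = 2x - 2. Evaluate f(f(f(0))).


f(0) = -2
f(-2) = -6
f(-6) = -14

-14


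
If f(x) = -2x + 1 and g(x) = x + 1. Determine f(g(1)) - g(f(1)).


f(g(1)) = -3
g(f(1)) = 0
Difference = -3

-3


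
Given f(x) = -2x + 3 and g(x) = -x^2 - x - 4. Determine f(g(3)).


g(3) = -16
f(-16) = 35

35


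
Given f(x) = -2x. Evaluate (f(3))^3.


f(3) = -6
(-6)^3 = -216

-216


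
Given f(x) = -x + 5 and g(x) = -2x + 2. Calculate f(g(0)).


3


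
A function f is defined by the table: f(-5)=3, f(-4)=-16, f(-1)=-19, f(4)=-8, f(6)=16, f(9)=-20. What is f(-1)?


Reading from the table at x = -1

-19


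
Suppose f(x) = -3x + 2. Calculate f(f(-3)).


f(-3) = 11
f(11) = -31

-31


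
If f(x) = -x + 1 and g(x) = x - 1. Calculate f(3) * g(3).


f(3) = -2
g(3) = 2
Product = -4

-4


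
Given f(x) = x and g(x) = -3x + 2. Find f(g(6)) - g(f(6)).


f(g(6)) = -16
g(f(6)) = -16
Difference = 0

0


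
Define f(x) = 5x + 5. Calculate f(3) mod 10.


0


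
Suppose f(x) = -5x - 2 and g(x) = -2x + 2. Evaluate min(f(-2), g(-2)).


f(-2) = 8
g(-2) = 6
min = 6

6


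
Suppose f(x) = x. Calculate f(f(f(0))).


f(0) = 0
f(0) = 0
f(0) = 0

0


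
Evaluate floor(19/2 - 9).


0


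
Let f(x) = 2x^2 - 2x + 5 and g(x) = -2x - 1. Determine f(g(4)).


g(4) = -9
f(-9) = 2*(-9)^2 - 2*(-9) + 5 = 185

185


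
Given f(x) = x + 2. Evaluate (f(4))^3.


f(4) = 6
(6)^3 = 216

216


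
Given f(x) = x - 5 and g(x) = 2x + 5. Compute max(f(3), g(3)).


f(3) = -2
g(3) = 11
max = 11

11


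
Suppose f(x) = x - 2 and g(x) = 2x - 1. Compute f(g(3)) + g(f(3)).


f(g(3)) = 3
g(f(3)) = 1
Sum = 4

4


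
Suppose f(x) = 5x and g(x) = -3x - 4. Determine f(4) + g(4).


f(4) = 20
g(4) = -16
Sum = 4

4


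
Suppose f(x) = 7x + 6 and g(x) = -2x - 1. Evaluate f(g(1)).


g(1) = -3
f(-3) = -15

-15


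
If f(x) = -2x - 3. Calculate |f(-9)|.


f(-9) = 15
|15| = 15

15


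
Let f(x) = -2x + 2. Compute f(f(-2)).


f(-2) = 6
f(6) = -10

-10


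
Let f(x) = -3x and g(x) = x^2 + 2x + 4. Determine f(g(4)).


g(4) = 28
f(28) = -84

-84


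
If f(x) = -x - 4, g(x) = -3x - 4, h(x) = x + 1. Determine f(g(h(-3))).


h(-3) = -2
g(-2) = 2
f(2) = -6

-6


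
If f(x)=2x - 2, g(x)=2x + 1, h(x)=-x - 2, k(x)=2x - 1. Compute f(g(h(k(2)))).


k(2) = 3
h(3) = -5
g(-5) = -9
f(-9) = -20

-20


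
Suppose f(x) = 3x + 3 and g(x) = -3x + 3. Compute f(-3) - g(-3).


f(-3) = -6
g(-3) = 12
Difference = -18

-18


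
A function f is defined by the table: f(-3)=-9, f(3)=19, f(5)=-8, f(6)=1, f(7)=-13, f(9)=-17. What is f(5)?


Reading from the table at x = 5

-8


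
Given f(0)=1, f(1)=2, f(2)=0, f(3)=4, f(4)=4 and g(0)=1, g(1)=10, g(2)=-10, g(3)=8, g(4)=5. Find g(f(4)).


f(4) = 4
g(4) = 5

5


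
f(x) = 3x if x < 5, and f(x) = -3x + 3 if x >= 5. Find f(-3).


-3 satisfies x < 5
f(-3) = -9

-9


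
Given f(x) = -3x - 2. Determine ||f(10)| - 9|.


f(10) = -32
|-32| = 32
|32 - 9| = 23

23


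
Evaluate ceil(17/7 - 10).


-7


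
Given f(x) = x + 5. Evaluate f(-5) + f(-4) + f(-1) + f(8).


f(-5) = 0
f(-4) = 1
f(-1) = 4
f(8) = 13
Sum = 18

18


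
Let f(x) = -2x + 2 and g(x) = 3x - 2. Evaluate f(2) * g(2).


f(2) = -2
g(2) = 4
Product = -8

-8


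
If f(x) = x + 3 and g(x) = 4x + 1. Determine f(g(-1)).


g(-1) = -3
f(-3) = 0

0


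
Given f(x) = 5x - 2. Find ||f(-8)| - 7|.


f(-8) = -42
|-42| = 42
|42 - 7| = 35

35


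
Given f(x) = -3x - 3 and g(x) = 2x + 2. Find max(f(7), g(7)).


f(7) = -24
g(7) = 16
max = 16

16


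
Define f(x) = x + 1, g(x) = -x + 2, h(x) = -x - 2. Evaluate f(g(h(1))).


h(1) = -3
g(-3) = 5
f(5) = 6

6


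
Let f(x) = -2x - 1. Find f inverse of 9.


Solve -2x - 1 = 9
x = (9 + 1) / (-2) = -5

-5


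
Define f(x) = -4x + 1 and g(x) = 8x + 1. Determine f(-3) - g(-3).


f(-3) = 13
g(-3) = -23
Difference = 36

36


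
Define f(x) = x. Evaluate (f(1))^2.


f(1) = 1
(1)^2 = 1

1


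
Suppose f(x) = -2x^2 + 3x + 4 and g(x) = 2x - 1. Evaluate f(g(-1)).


g(-1) = -3
f(-3) = (-2)*(-3)^2 + 3*(-3) + 4 = -23

-23


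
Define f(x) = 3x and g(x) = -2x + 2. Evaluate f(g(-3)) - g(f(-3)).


f(g(-3)) = 24
g(f(-3)) = 20
Difference = 4

4


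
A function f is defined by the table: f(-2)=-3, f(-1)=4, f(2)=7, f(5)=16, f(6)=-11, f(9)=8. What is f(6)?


-11


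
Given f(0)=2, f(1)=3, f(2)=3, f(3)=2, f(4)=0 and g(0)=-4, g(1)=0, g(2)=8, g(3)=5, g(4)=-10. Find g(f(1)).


f(1) = 3
g(3) = 5

5


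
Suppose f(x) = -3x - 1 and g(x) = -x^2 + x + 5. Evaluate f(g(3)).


2


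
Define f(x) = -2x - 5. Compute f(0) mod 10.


5


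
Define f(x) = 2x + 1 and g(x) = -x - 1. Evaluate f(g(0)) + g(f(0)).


-3


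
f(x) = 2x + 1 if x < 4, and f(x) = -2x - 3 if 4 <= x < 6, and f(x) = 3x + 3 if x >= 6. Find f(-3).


-3 satisfies x < 4
f(-3) = -5

-5


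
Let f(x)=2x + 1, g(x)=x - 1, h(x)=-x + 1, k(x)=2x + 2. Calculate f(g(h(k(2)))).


k(2) = 6
h(6) = -5
g(-5) = -6
f(-6) = -11

-11


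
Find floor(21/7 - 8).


21/7 = 3
3 - 8 = -5
floor(-5) = -5

-5


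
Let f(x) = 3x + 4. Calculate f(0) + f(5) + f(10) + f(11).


f(0) = 4
f(5) = 19
f(10) = 34
f(11) = 37
Sum = 94

94


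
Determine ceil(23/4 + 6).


23/4 = 5.75
5.75 + 6 = 11.75
ceil(11.75) = 12

12


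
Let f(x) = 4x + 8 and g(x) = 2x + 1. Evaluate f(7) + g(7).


f(7) = 36
g(7) = 15
Sum = 51

51


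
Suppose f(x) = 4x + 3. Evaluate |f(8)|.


f(8) = 35
|35| = 35

35


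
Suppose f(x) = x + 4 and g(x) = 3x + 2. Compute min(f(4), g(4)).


8


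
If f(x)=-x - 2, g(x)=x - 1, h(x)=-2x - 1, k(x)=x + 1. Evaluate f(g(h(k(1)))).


k(1) = 2
h(2) = -5
g(-5) = -6
f(-6) = 4

4


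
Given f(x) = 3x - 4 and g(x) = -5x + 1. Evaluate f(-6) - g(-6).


-53


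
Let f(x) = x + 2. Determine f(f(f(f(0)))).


f(0) = 2
f(2) = 4
f(4) = 6
f(6) = 8

8


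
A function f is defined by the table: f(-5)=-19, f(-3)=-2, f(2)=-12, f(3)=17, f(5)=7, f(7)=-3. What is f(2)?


Reading from the table at x = 2

-12


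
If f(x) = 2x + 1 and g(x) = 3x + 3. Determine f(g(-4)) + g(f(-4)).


-35


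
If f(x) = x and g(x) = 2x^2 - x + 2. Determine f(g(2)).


g(2) = 8
f(8) = 8

8


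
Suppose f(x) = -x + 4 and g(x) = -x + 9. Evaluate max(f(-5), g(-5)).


f(-5) = 9
g(-5) = 14
max = 14

14


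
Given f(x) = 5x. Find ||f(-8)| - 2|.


f(-8) = -40
|-40| = 40
|40 - 2| = 38

38


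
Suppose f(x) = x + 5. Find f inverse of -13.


Solve x + 5 = -13
x = (-13 - 5) / 1 = -18

-18


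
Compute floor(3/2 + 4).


3/2 = 1.5
1.5 + 4 = 5.5
floor(5.5) = 5

5


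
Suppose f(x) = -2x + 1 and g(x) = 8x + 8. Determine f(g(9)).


g(9) = 80
f(80) = -159

-159


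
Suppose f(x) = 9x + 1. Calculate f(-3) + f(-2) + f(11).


f(-3) = -26
f(-2) = -17
f(11) = 100
Sum = 57

57


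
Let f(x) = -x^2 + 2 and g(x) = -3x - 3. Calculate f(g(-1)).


g(-1) = 0
f(0) = (-1)*(0)^2 + 2 = 2

2


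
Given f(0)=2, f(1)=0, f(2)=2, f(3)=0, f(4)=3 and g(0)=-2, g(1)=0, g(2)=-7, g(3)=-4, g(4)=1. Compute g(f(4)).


f(4) = 3
g(3) = -4

-4


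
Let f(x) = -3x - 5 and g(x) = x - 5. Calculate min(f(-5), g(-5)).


f(-5) = 10
g(-5) = -10
min = -10

-10


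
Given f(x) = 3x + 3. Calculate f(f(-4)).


-24


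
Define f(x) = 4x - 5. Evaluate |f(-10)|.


f(-10) = -45
|-45| = 45

45


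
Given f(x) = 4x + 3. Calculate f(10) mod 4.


f(10) = 43
43 mod 4 = 3

3


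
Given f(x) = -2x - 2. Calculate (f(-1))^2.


f(-1) = 0
(0)^2 = 0

0


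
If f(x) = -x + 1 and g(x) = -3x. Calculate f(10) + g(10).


f(10) = -9
g(10) = -30
Sum = -39

-39


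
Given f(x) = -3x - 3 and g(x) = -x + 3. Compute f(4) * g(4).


15


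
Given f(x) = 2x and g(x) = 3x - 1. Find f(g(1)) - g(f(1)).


f(g(1)) = 4
g(f(1)) = 5
Difference = -1

-1


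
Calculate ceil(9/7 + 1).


9/7 = 1.2857
1.2857 + 1 = 2.2857
ceil(2.2857) = 3

3


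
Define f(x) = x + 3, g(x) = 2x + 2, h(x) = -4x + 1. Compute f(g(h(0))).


7


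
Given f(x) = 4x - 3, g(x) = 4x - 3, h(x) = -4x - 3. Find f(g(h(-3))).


129


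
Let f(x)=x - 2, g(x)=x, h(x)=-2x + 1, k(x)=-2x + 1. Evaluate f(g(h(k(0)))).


k(0) = 1
h(1) = -1
g(-1) = -1
f(-1) = -3

-3


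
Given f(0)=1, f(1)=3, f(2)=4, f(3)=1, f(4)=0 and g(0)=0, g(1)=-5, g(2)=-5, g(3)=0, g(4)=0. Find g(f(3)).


f(3) = 1
g(1) = -5

-5


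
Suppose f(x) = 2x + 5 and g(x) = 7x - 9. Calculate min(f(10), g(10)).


f(10) = 25
g(10) = 61
min = 25

25


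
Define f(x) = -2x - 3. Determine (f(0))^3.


-27


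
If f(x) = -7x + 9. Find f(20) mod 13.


f(20) = -131
-131 mod 13 = 12

12


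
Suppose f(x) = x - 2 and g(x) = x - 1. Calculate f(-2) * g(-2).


f(-2) = -4
g(-2) = -3
Product = 12

12


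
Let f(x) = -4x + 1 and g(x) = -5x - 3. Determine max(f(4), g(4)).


f(4) = -15
g(4) = -23
max = -15

-15


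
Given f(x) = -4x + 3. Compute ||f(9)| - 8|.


25


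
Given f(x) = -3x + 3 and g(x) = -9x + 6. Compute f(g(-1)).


g(-1) = 15
f(15) = -42

-42


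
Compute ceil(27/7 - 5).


27/7 = 3.8571
3.8571 - 5 = -1.1429
ceil(-1.1429) = -1

-1


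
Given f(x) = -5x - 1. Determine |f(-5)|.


f(-5) = 24
|24| = 24

24


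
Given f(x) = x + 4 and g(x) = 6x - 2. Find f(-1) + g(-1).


f(-1) = 3
g(-1) = -8
Sum = -5

-5


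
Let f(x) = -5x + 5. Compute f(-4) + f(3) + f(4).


f(-4) = 25
f(3) = -10
f(4) = -15
Sum = 0

0


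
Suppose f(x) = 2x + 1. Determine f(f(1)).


f(1) = 3
f(3) = 7

7


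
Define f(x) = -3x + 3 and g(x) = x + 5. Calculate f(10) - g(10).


f(10) = -27
g(10) = 15
Difference = -42

-42


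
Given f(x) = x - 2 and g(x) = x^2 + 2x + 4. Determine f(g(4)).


26


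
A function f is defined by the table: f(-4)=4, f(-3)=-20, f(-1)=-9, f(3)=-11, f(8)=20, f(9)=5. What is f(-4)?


Reading from the table at x = -4

4


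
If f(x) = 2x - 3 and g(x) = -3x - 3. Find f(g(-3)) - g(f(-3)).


-15


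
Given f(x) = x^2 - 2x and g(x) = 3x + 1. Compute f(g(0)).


g(0) = 1
f(1) = 1*(1)^2 - 2*(1) = -1

-1


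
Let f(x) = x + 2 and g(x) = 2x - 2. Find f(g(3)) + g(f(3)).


f(g(3)) = 6
g(f(3)) = 8
Sum = 14

14


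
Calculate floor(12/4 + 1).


12/4 = 3
3 + 1 = 4
floor(4) = 4

4


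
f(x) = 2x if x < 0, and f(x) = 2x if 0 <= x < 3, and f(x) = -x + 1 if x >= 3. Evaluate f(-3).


-3 satisfies x < 0
f(-3) = -6

-6


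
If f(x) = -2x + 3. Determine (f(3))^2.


f(3) = -3
(-3)^2 = 9

9


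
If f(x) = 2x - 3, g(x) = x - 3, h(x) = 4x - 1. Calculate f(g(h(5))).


h(5) = 19
g(19) = 16
f(16) = 29

29


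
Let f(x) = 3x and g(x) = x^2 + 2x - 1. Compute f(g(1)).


g(1) = 2
f(2) = 6

6


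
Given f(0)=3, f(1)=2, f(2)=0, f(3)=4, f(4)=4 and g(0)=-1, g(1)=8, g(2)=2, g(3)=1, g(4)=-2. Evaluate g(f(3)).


f(3) = 4
g(4) = -2

-2


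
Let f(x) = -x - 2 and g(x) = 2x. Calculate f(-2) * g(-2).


f(-2) = 0
g(-2) = -4
Product = 0

0


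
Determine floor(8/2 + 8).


8/2 = 4
4 + 8 = 12
floor(12) = 12

12


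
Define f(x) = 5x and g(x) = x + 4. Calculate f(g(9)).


g(9) = 13
f(13) = 65

65


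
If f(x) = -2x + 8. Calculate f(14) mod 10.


0


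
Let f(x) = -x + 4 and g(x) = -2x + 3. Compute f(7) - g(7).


f(7) = -3
g(7) = -11
Difference = 8

8


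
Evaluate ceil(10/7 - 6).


10/7 = 1.4286
1.4286 - 6 = -4.5714
ceil(-4.5714) = -4

-4


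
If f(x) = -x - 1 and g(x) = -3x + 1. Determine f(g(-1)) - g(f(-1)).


f(g(-1)) = -5
g(f(-1)) = 1
Difference = -6

-6


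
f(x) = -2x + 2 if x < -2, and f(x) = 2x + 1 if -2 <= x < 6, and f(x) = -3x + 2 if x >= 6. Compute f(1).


3


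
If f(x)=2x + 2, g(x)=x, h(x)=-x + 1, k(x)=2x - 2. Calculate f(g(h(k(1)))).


k(1) = 0
h(0) = 1
g(1) = 1
f(1) = 4

4


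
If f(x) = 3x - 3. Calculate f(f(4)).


f(4) = 9
f(9) = 24

24


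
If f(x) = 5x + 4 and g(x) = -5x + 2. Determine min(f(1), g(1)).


f(1) = 9
g(1) = -3
min = -3

-3


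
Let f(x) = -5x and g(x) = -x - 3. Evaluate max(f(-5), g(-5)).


f(-5) = 25
g(-5) = 2
max = 25

25


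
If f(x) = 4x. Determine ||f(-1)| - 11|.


f(-1) = -4
|-4| = 4
|4 - 11| = 7

7


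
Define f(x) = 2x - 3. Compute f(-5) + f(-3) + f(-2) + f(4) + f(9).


f(-5) = -13
f(-3) = -9
f(-2) = -7
f(4) = 5
f(9) = 15
Sum = -9

-9


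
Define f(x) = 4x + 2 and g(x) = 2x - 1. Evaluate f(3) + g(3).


f(3) = 14
g(3) = 5
Sum = 19

19


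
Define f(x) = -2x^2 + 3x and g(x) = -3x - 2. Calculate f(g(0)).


-14


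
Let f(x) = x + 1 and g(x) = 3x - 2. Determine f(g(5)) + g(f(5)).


f(g(5)) = 14
g(f(5)) = 16
Sum = 30

30


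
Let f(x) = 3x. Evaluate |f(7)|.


f(7) = 21
|21| = 21

21


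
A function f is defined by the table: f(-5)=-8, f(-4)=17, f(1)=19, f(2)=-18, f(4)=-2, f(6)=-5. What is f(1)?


Reading from the table at x = 1

19


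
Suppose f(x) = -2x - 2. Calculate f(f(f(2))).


f(2) = -6
f(-6) = 10
f(10) = -22

-22


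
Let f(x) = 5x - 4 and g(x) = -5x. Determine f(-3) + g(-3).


f(-3) = -19
g(-3) = 15
Sum = -4

-4


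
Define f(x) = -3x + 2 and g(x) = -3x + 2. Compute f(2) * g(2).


f(2) = -4
g(2) = -4
Product = 16

16


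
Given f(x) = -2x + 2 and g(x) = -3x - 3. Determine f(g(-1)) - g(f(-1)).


f(g(-1)) = 2
g(f(-1)) = -15
Difference = 17

17


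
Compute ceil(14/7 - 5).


14/7 = 2
2 - 5 = -3
ceil(-3) = -3

-3


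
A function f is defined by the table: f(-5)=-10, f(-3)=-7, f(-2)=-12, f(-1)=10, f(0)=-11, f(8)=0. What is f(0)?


Reading from the table at x = 0

-11


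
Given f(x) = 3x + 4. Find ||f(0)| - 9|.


f(0) = 4
|4| = 4
|4 - 9| = 5

5


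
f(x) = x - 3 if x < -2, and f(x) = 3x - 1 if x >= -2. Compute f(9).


9 satisfies x >= -2
f(9) = 26

26


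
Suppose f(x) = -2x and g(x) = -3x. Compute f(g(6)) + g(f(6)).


f(g(6)) = 36
g(f(6)) = 36
Sum = 72

72


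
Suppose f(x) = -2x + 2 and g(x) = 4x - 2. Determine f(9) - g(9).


f(9) = -16
g(9) = 34
Difference = -50

-50


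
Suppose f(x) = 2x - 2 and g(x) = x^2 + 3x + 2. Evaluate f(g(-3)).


g(-3) = 2
f(2) = 2

2


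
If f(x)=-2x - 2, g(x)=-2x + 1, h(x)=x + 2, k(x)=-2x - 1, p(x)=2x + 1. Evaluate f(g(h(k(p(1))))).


p(1) = 3
k(3) = -7
h(-7) = -5
g(-5) = 11
f(11) = -24

-24


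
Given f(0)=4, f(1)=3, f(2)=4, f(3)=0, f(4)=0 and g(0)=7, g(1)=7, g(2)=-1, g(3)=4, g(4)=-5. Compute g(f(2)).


-5


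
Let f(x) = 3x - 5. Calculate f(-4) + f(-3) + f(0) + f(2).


f(-4) = -17
f(-3) = -14
f(0) = -5
f(2) = 1
Sum = -35

-35


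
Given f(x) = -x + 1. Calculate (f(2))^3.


f(2) = -1
(-1)^3 = -1

-1


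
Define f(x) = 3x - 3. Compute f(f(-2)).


f(-2) = -9
f(-9) = -30

-30


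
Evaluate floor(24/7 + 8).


24/7 = 3.4286
3.4286 + 8 = 11.4286
floor(11.4286) = 11

11


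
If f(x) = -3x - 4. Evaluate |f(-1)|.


f(-1) = -1
|-1| = 1

1


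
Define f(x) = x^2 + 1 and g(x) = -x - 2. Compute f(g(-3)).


2


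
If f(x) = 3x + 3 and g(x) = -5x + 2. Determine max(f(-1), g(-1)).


f(-1) = 0
g(-1) = 7
max = 7

7


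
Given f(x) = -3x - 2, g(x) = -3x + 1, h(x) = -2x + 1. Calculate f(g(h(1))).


h(1) = -1
g(-1) = 4
f(4) = -14

-14


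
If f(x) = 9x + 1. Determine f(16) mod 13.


f(16) = 145
145 mod 13 = 2

2


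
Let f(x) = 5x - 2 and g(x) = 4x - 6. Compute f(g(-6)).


g(-6) = -30
f(-30) = -152

-152


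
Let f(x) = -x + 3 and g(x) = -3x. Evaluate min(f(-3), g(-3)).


f(-3) = 6
g(-3) = 9
min = 6

6


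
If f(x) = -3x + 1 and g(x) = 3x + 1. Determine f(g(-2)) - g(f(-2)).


f(g(-2)) = 16
g(f(-2)) = 22
Difference = -6

-6


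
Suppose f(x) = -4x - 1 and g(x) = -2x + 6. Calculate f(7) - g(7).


f(7) = -29
g(7) = -8
Difference = -21

-21


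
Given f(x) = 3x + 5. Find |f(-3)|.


f(-3) = -4
|-4| = 4

4


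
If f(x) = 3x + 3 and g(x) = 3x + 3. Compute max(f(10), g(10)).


f(10) = 33
g(10) = 33
max = 33

33


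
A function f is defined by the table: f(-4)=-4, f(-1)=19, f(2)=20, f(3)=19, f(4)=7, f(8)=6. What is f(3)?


Reading from the table at x = 3

19


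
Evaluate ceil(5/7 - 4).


5/7 = 0.7143
0.7143 - 4 = -3.2857
ceil(-3.2857) = -3

-3


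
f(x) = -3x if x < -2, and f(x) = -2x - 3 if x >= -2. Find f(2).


2 satisfies x >= -2
f(2) = -7

-7


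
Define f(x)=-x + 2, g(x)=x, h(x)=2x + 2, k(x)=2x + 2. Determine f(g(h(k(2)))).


k(2) = 6
h(6) = 14
g(14) = 14
f(14) = -12

-12


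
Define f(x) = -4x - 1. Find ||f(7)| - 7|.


f(7) = -29
|-29| = 29
|29 - 7| = 22

22


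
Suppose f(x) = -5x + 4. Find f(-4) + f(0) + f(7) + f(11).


-54


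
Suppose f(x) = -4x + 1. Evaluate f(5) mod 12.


f(5) = -19
-19 mod 12 = 5

5


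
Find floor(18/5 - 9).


-6


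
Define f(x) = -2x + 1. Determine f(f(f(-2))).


f(-2) = 5
f(5) = -9
f(-9) = 19

19


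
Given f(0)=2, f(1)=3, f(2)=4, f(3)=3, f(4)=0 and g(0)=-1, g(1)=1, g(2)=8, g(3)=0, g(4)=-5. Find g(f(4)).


f(4) = 0
g(0) = -1

-1


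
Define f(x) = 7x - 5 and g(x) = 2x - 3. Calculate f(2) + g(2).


f(2) = 9
g(2) = 1
Sum = 10

10


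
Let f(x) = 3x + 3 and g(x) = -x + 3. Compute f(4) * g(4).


f(4) = 15
g(4) = -1
Product = -15

-15


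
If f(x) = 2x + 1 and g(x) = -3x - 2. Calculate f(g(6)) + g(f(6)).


f(g(6)) = -39
g(f(6)) = -41
Sum = -80

-80


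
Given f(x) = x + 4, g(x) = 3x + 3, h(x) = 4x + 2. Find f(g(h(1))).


25


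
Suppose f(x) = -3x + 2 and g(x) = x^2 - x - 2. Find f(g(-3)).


g(-3) = 10
f(10) = -28

-28


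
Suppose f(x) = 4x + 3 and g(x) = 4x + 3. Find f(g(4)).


g(4) = 19
f(19) = 79

79


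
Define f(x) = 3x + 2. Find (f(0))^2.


4


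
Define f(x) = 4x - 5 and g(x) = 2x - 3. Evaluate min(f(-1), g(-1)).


f(-1) = -9
g(-1) = -5
min = -9

-9


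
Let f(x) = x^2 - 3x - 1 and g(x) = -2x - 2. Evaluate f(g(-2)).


g(-2) = 2
f(2) = 1*(2)^2 - 3*(2) - 1 = -3

-3


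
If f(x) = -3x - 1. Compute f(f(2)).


f(2) = -7
f(-7) = 20

20


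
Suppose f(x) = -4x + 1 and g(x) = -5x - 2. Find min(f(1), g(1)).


f(1) = -3
g(1) = -7
min = -7

-7


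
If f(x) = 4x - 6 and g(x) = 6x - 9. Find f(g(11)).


222


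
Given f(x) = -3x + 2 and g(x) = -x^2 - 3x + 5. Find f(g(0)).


g(0) = 5
f(5) = -13

-13


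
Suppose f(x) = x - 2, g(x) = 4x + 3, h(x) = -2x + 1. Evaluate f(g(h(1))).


-3


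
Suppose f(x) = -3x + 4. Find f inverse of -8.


4


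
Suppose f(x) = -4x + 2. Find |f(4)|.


14


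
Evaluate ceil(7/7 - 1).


0


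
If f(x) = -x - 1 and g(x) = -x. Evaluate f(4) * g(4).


f(4) = -5
g(4) = -4
Product = 20

20


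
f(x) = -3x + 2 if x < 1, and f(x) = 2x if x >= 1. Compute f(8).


8 satisfies x >= 1
f(8) = 16

16


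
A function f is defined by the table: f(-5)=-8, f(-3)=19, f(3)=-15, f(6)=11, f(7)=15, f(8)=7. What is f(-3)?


Reading from the table at x = -3

19


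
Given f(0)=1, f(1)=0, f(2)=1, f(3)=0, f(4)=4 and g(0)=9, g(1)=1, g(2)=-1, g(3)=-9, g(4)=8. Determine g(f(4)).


f(4) = 4
g(4) = 8

8


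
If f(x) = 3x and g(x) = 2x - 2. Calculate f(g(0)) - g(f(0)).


f(g(0)) = -6
g(f(0)) = -2
Difference = -4

-4


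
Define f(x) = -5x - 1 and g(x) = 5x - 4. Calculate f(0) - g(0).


3


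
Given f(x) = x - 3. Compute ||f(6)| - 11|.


f(6) = 3
|3| = 3
|3 - 11| = 8

8


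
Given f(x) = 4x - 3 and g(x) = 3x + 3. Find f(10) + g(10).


70


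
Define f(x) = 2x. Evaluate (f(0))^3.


f(0) = 0
(0)^3 = 0

0


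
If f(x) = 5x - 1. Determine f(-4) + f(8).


f(-4) = -21
f(8) = 39
Sum = 18

18


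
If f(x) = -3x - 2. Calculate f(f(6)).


58


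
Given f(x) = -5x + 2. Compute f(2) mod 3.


f(2) = -8
-8 mod 3 = 1

1


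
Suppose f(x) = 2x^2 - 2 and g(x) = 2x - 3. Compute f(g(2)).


g(2) = 1
f(1) = 2*(1)^2 - 2 = 0

0


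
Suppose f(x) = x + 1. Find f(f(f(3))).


f(3) = 4
f(4) = 5
f(5) = 6

6


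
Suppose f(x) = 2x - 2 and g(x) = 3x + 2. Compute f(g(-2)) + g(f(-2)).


f(g(-2)) = -10
g(f(-2)) = -16
Sum = -26

-26


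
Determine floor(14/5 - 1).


14/5 = 2.8
2.8 - 1 = 1.8
floor(1.8) = 1

1


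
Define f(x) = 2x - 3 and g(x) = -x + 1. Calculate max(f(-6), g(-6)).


f(-6) = -15
g(-6) = 7
max = 7

7


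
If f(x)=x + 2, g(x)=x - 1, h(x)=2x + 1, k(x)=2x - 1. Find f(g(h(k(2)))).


k(2) = 3
h(3) = 7
g(7) = 6
f(6) = 8

8


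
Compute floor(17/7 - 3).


17/7 = 2.4286
2.4286 - 3 = -0.5714
floor(-0.5714) = -1

-1


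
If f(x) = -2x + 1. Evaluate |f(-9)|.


f(-9) = 19
|19| = 19

19


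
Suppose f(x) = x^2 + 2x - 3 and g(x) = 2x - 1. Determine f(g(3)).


g(3) = 5
f(5) = 1*(5)^2 + 2*(5) - 3 = 32

32


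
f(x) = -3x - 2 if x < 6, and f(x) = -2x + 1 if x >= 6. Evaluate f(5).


5 satisfies x < 6
f(5) = -17

-17


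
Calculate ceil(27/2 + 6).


27/2 = 13.5
13.5 + 6 = 19.5
ceil(19.5) = 20

20


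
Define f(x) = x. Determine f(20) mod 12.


f(20) = 20
20 mod 12 = 8

8


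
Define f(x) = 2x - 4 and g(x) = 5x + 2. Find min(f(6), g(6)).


8


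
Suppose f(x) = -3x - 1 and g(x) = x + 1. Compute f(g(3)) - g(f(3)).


-4


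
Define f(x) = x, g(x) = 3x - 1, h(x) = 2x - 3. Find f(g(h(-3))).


h(-3) = -9
g(-9) = -28
f(-28) = -28

-28


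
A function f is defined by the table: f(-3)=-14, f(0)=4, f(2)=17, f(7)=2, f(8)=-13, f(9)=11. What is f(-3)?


Reading from the table at x = -3

-14


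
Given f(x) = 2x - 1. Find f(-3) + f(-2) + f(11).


f(-3) = -7
f(-2) = -5
f(11) = 21
Sum = 9

9


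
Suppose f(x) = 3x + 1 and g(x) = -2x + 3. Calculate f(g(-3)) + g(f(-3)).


f(g(-3)) = 28
g(f(-3)) = 19
Sum = 47

47
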